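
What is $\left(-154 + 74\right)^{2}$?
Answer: $6400$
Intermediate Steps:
$\left(-154 + 74\right)^{2} = \left(-80\right)^{2} = 6400$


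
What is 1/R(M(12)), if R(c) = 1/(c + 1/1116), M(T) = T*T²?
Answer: 1928449/1116 ≈ 1728.0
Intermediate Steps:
M(T) = T³
R(c) = 1/(1/1116 + c) (R(c) = 1/(c + 1/1116) = 1/(1/1116 + c))
1/R(M(12)) = 1/(1116/(1 + 1116*12³)) = 1/(1116/(1 + 1116*1728)) = 1/(1116/(1 + 1928448)) = 1/(1116/1928449) = 1928449/1116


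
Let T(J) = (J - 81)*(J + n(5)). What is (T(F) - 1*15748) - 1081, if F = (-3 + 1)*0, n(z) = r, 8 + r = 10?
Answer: -16991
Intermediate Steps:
r = 2 (r = -8 + 10 = 2)
n(z) = 2
F = 0 (F = -2*0 = 0)
T(J) = (-81 + J)*(2 + J) (T(J) = (J - 81)*(J + 2) = (-81 + J)*(2 + J))
(T(F) - 1*15748) - 1081 = ((-162 + 0**2 - 79*0) - 1*15748) - 1081 = ((-162 + 0 + 0) - 15748) - 1081 = (-162 - 15748) - 1081 = -15910 - 1081 = -16991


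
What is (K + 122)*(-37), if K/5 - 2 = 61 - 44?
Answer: -8029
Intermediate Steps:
K = 95 (K = 10 + 5*(61 - 44) = 10 + 5*17 = 10 + 85 = 95)
(K + 122)*(-37) = (95 + 122)*(-37) = 217*(-37) = -8029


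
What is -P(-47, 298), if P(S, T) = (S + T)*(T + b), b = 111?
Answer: -102659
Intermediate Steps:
P(S, T) = (111 + T)*(S + T) (P(S, T) = (S + T)*(T + 111) = (S + T)*(111 + T) = (111 + T)*(S + T))
-P(-47, 298) = -(298**2 + 111*(-47) + 111*298 - 47*298) = -(88804 - 5217 + 33078 - 14006) = -1*102659 = -102659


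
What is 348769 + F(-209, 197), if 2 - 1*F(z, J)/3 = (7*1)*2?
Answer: 348733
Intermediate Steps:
F(z, J) = -36 (F(z, J) = 6 - 3*7*1*2 = 6 - 21*2 = 6 - 3*14 = 6 - 42 = -36)
348769 + F(-209, 197) = 348769 - 36 = 348733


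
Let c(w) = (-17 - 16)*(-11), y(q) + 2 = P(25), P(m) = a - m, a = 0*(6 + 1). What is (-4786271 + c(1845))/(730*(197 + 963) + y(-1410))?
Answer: -4785908/846773 ≈ -5.6519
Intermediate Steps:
a = 0 (a = 0*7 = 0)
P(m) = -m (P(m) = 0 - m = -m)
y(q) = -27 (y(q) = -2 - 1*25 = -2 - 25 = -27)
c(w) = 363 (c(w) = -33*(-11) = 363)
(-4786271 + c(1845))/(730*(197 + 963) + y(-1410)) = (-4786271 + 363)/(730*(197 + 963) - 27) = -4785908/(730*1160 - 27) = -4785908/(846800 - 27) = -4785908/846773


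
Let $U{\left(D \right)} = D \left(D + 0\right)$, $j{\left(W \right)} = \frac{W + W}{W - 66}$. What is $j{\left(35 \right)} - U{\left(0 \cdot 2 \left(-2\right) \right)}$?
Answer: $- \frac{70}{31} \approx -2.2581$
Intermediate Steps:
$j{\left(W \right)} = \frac{2 W}{-66 + W}$
$U{\left(D \right)} = D^{2}$ ($U{\left(D \right)} = D D = D^{2}$)
$j{\left(35 \right)} - U{\left(0 \cdot 2 \left(-2\right) \right)} = 2 \cdot 35 \frac{1}{-66 + 35} - \left(0 \cdot 2 \left(-2\right)\right)^{2} = 2 \cdot 35 \frac{1}{-31} - \left(0 \left(-2\right)\right)^{2} = 2 \cdot 35 \left(- \frac{1}{31}\right) - 0^{2} = - \frac{70}{31} - 0 = - \frac{70}{31} + 0 = - \frac{70}{31}$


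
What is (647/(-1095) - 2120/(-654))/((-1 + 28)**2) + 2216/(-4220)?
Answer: -1063769971/2039896305 ≈ -0.52148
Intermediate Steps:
(647/(-1095) - 2120/(-654))/((-1 + 28)**2) + 2216/(-4220) = (647*(-1/1095) - 2120*(-1/654))/(27**2) + 2216*(-1/4220) = (-647/1095 + 1060/327)/729 - 554/1055 = (105459/39785)*(1/729) - 554/1055 = 35153/9667755 - 554/1055 = -1063769971/2039896305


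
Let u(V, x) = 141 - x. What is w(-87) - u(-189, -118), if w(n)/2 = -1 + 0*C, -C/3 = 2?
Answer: -261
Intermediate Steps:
C = -6 (C = -3*2 = -6)
w(n) = -2 (w(n) = 2*(-1 + 0*(-6)) = 2*(-1 + 0) = 2*(-1) = -2)
w(-87) - u(-189, -118) = -2 - (141 - 1*(-118)) = -2 - (141 + 118) = -2 - 1*259 = -2 - 259 = -261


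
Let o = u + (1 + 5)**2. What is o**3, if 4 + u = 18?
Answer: 125000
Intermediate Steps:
u = 14 (u = -4 + 18 = 14)
o = 50 (o = 14 + (1 + 5)**2 = 14 + 6**2 = 14 + 36 = 50)
o**3 = 50**3 = 125000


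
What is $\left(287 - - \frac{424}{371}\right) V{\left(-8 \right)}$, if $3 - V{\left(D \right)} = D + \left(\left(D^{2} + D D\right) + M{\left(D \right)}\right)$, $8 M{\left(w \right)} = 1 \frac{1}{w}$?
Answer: $- \frac{15101279}{448} \approx -33708.0$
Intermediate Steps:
$M{\left(w \right)} = \frac{1}{8 w}$ ($M{\left(w \right)} = \frac{1 \frac{1}{w}}{8} = \frac{1}{8 w}$)
$V{\left(D \right)} = 3 - D - 2 D^{2} - \frac{1}{8 D}$ ($V{\left(D \right)} = 3 - \left(D + \left(\left(D^{2} + D D\right) + \frac{1}{8 D}\right)\right) = 3 - \left(D + \left(\left(D^{2} + D^{2}\right) + \frac{1}{8 D}\right)\right) = 3 - \left(D + \left(2 D^{2} + \frac{1}{8 D}\right)\right) = 3 - \left(D + 2 D^{2} + \frac{1}{8 D}\right) = 3 - D - 2 D^{2} - \frac{1}{8 D}$)
$\left(287 - - \frac{424}{371}\right) V{\left(-8 \right)} = \left(287 - - \frac{424}{371}\right) \left(3 - -8 - 2 \left(-8\right)^{2} - \frac{1}{8 \left(-8\right)}\right) = \left(287 - \left(-424\right) \frac{1}{371}\right) \left(3 + 8 - 128 - - \frac{1}{64}\right) = \left(287 - - \frac{8}{7}\right) \left(3 + 8 - 128 + \frac{1}{64}\right) = \left(287 + \frac{8}{7}\right) \left(- \frac{7487}{64}\right) = \frac{2017}{7} \left(- \frac{7487}{64}\right) = - \frac{15101279}{448}$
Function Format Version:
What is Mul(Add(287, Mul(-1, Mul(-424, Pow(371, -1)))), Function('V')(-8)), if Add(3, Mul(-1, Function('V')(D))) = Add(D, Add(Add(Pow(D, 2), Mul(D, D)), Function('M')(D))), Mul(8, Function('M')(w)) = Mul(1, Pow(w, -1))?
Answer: Rational(-15101279, 448) ≈ -33708.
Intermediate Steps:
Function('M')(w) = Mul(Rational(1, 8), Pow(w, -1)) (Function('M')(w) = Mul(Rational(1, 8), Mul(1, Pow(w, -1))) = Mul(Rational(1, 8), Pow(w, -1)))
Function('V')(D) = Add(3, Mul(-1, D), Mul(-2, Pow(D, 2)), Mul(Rational(-1, 8), Pow(D, -1))) (Function('V')(D) = Add(3, Mul(-1, Add(D, Add(Add(Pow(D, 2), Mul(D, D)), Mul(Rational(1, 8), Pow(D, -1)))))) = Add(3, Mul(-1, Add(D, Add(Add(Pow(D, 2), Pow(D, 2)), Mul(Rational(1, 8), Pow(D, -1)))))) = Add(3, Mul(-1, Add(D, Add(Mul(2, Pow(D, 2)), Mul(Rational(1, 8), Pow(D, -1)))))) = Add(3, Mul(-1, Add(D, Mul(2, Pow(D, 2)), Mul(Rational(1, 8), Pow(D, -1))))) = Add(3, Add(Mul(-1, D), Mul(-2, Pow(D, 2)), Mul(Rational(-1, 8), Pow(D, -1)))) = Add(3, Mul(-1, D), Mul(-2, Pow(D, 2)), Mul(Rational(-1, 8), Pow(D, -1))))
Mul(Add(287, Mul(-1, Mul(-424, Pow(371, -1)))), Function('V')(-8)) = Mul(Add(287, Mul(-1, Mul(-424, Pow(371, -1)))), Add(3, Mul(-1, -8), Mul(-2, Pow(-8, 2)), Mul(Rational(-1, 8), Pow(-8, -1)))) = Mul(Add(287, Mul(-1, Mul(-424, Rational(1, 371)))), Add(3, 8, Mul(-2, 64), Mul(Rational(-1, 8), Rational(-1, 8)))) = Mul(Add(287, Mul(-1, Rational(-8, 7))), Add(3, 8, -128, Rational(1, 64))) = Mul(Add(287, Rational(8, 7)), Rational(-7487, 64)) = Mul(Rational(2017, 7), Rational(-7487, 64)) = Rational(-15101279, 448)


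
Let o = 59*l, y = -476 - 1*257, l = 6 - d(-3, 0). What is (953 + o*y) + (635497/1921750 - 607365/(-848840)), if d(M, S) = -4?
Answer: -70391396825662777/163125827000 ≈ -4.3152e+5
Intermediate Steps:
l = 10 (l = 6 - 1*(-4) = 6 + 4 = 10)
y = -733 (y = -476 - 257 = -733)
o = 590 (o = 59*10 = 590)
(953 + o*y) + (635497/1921750 - 607365/(-848840)) = (953 + 590*(-733)) + (635497/1921750 - 607365/(-848840)) = (953 - 432470) + (635497*(1/1921750) - 607365*(-1/848840)) = -431517 + (635497/1921750 + 121473/169768) = -431517 + 170663896223/163125827000 = -70391396825662777/163125827000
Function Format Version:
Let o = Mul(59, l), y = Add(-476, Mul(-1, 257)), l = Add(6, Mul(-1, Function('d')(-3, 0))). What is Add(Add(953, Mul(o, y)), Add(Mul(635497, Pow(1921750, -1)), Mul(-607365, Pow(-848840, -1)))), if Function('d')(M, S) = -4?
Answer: Rational(-70391396825662777, 163125827000) ≈ -4.3152e+5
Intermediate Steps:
l = 10 (l = Add(6, Mul(-1, -4)) = Add(6, 4) = 10)
y = -733 (y = Add(-476, -257) = -733)
o = 590 (o = Mul(59, 10) = 590)
Add(Add(953, Mul(o, y)), Add(Mul(635497, Pow(1921750, -1)), Mul(-607365, Pow(-848840, -1)))) = Add(Add(953, Mul(590, -733)), Add(Mul(635497, Pow(1921750, -1)), Mul(-607365, Pow(-848840, -1)))) = Add(Add(953, -432470), Add(Mul(635497, Rational(1, 1921750)), Mul(-607365, Rational(-1, 848840)))) = Add(-431517, Add(Rational(635497, 1921750), Rational(121473, 169768))) = Add(-431517, Rational(170663896223, 163125827000)) = Rational(-70391396825662777, 163125827000)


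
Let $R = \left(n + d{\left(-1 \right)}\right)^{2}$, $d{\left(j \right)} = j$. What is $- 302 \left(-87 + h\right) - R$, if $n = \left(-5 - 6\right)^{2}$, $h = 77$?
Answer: $-11380$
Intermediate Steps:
$n = 121$ ($n = \left(-11\right)^{2} = 121$)
$R = 14400$ ($R = \left(121 - 1\right)^{2} = 120^{2} = 14400$)
$- 302 \left(-87 + h\right) - R = - 302 \left(-87 + 77\right) - 14400 = \left(-302\right) \left(-10\right) - 14400 = 3020 - 14400 = -11380$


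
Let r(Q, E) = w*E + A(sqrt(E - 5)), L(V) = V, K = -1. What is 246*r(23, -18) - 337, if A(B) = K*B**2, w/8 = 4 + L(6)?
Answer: -348919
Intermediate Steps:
w = 80 (w = 8*(4 + 6) = 8*10 = 80)
A(B) = -B**2
r(Q, E) = 5 + 79*E (r(Q, E) = 80*E - (sqrt(E - 5))**2 = 80*E - (sqrt(-5 + E))**2 = 80*E - (-5 + E) = 80*E + (5 - E) = 5 + 79*E)
246*r(23, -18) - 337 = 246*(5 + 79*(-18)) - 337 = 246*(5 - 1422) - 337 = 246*(-1417) - 337 = -348582 - 337 = -348919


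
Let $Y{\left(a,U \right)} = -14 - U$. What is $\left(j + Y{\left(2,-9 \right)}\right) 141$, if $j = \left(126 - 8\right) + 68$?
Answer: $25521$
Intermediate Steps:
$j = 186$ ($j = 118 + 68 = 186$)
$\left(j + Y{\left(2,-9 \right)}\right) 141 = \left(186 - 5\right) 141 = 181 \cdot 141 = 25521$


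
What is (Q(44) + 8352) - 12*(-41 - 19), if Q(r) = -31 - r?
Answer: 8997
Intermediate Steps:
(Q(44) + 8352) - 12*(-41 - 19) = ((-31 - 1*44) + 8352) - 12*(-41 - 19) = ((-31 - 44) + 8352) - 12*(-60) = (-75 + 8352) + 720 = 8277 + 720 = 8997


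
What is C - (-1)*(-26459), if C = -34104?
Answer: -60563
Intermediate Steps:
C - (-1)*(-26459) = -34104 - (-1)*(-26459) = -34104 - 1*26459 = -34104 - 26459 = -60563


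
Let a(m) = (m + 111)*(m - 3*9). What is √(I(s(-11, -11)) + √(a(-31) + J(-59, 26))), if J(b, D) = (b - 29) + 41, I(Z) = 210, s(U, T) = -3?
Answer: √(210 + I*√4687) ≈ 14.678 + 2.3321*I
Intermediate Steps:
a(m) = (-27 + m)*(111 + m) (a(m) = (111 + m)*(m - 27) = (111 + m)*(-27 + m) = (-27 + m)*(111 + m))
J(b, D) = 12 + b (J(b, D) = (-29 + b) + 41 = 12 + b)
√(I(s(-11, -11)) + √(a(-31) + J(-59, 26))) = √(210 + √((-2997 + (-31)² + 84*(-31)) + (12 - 59))) = √(210 + √((-2997 + 961 - 2604) - 47)) = √(210 + √(-4640 - 47)) = √(210 + √(-4687)) = √(210 + I*√4687)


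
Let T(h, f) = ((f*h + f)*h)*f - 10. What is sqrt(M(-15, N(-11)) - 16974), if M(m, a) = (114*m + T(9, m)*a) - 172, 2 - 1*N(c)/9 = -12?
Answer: 2*sqrt(632846) ≈ 1591.0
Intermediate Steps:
N(c) = 126 (N(c) = 18 - 9*(-12) = 18 + 108 = 126)
T(h, f) = -10 + f*h*(f + f*h) (T(h, f) = ((f + f*h)*h)*f - 10 = (h*(f + f*h))*f - 10 = f*h*(f + f*h) - 10 = -10 + f*h*(f + f*h))
M(m, a) = -172 + 114*m + a*(-10 + 90*m**2) (M(m, a) = (114*m + (-10 + 9*m**2 + m**2*9**2)*a) - 172 = (114*m + (-10 + 9*m**2 + m**2*81)*a) - 172 = (114*m + (-10 + 9*m**2 + 81*m**2)*a) - 172 = (114*m + (-10 + 90*m**2)*a) - 172 = (114*m + a*(-10 + 90*m**2)) - 172 = -172 + 114*m + a*(-10 + 90*m**2))
sqrt(M(-15, N(-11)) - 16974) = sqrt((-172 - 10*126 + 114*(-15) + 90*126*(-15)**2) - 16974) = sqrt((-172 - 1260 - 1710 + 90*126*225) - 16974) = sqrt((-172 - 1260 - 1710 + 2551500) - 16974) = sqrt(2548358 - 16974) = sqrt(2531384) = 2*sqrt(632846)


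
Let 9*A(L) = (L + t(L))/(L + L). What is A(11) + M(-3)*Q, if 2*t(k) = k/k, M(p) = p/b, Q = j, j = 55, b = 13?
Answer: -65041/5148 ≈ -12.634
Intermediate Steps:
Q = 55
M(p) = p/13
t(k) = ½ (t(k) = (k/k)/2 = (½)*1 = ½)
A(L) = (½ + L)/(18*L) (A(L) = ((L + ½)/(L + L))/9 = ((½ + L)/((2*L)))/9 = ((½ + L)*(1/(2*L)))/9 = ((½ + L)/(2*L))/9 = (½ + L)/(18*L))
A(11) + M(-3)*Q = (1/36)*(1 + 2*11)/11 + ((1/13)*(-3))*55 = (1/36)*(1/11)*(1 + 22) - 3/13*55 = (1/36)*(1/11)*23 - 165/13 = 23/396 - 165/13 = -65041/5148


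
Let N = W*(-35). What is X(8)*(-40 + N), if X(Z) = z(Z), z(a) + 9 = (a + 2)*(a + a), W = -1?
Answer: -755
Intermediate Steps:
N = 35 (N = -1*(-35) = 35)
z(a) = -9 + 2*a*(2 + a) (z(a) = -9 + (a + 2)*(a + a) = -9 + (2 + a)*(2*a) = -9 + 2*a*(2 + a))
X(Z) = -9 + 2*Z**2 + 4*Z
X(8)*(-40 + N) = (-9 + 2*8**2 + 4*8)*(-40 + 35) = (-9 + 2*64 + 32)*(-5) = (-9 + 128 + 32)*(-5) = 151*(-5) = -755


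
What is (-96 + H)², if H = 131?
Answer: 1225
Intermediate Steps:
(-96 + H)² = (-96 + 131)² = 35² = 1225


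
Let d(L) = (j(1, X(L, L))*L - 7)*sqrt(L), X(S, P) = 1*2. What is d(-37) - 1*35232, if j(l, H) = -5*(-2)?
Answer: -35232 - 377*I*sqrt(37) ≈ -35232.0 - 2293.2*I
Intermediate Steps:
X(S, P) = 2
j(l, H) = 10
d(L) = sqrt(L)*(-7 + 10*L) (d(L) = (10*L - 7)*sqrt(L) = (-7 + 10*L)*sqrt(L) = sqrt(L)*(-7 + 10*L))
d(-37) - 1*35232 = sqrt(-37)*(-7 + 10*(-37)) - 1*35232 = (I*sqrt(37))*(-7 - 370) - 35232 = (I*sqrt(37))*(-377) - 35232 = -377*I*sqrt(37) - 35232 = -35232 - 377*I*sqrt(37)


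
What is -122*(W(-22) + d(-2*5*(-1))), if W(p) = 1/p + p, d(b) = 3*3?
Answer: 17507/11 ≈ 1591.5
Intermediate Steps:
d(b) = 9
W(p) = p + 1/p
-122*(W(-22) + d(-2*5*(-1))) = -122*((-22 + 1/(-22)) + 9) = -122*((-22 - 1/22) + 9) = -122*(-485/22 + 9) = -122*(-287/22) = 17507/11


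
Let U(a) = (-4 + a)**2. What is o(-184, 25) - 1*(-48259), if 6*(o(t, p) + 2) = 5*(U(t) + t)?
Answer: 77557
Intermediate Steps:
o(t, p) = -2 + 5*t/6 + 5*(-4 + t)**2/6 (o(t, p) = -2 + (5*((-4 + t)**2 + t))/6 = -2 + (5*(t + (-4 + t)**2))/6 = -2 + (5*t + 5*(-4 + t)**2)/6 = -2 + (5*t/6 + 5*(-4 + t)**2/6) = -2 + 5*t/6 + 5*(-4 + t)**2/6)
o(-184, 25) - 1*(-48259) = (34/3 - 35/6*(-184) + (5/6)*(-184)**2) - 1*(-48259) = (34/3 + 3220/3 + (5/6)*33856) + 48259 = (34/3 + 3220/3 + 84640/3) + 48259 = 29298 + 48259 = 77557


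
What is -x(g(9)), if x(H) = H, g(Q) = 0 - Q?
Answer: 9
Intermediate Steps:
g(Q) = -Q
-x(g(9)) = -(-1)*9 = -1*(-9) = 9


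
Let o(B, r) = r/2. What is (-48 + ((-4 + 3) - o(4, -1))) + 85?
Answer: 73/2 ≈ 36.500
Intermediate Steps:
o(B, r) = r/2 (o(B, r) = r*(½) = r/2)
(-48 + ((-4 + 3) - o(4, -1))) + 85 = (-48 + ((-4 + 3) - (-1)/2)) + 85 = (-48 + (-1 - 1*(-½))) + 85 = (-48 + (-1 + ½)) + 85 = (-48 - ½) + 85 = -97/2 + 85 = 73/2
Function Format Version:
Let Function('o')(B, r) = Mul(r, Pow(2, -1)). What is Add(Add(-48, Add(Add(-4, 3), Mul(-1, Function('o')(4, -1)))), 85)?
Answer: Rational(73, 2) ≈ 36.500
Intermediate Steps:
Function('o')(B, r) = Mul(Rational(1, 2), r) (Function('o')(B, r) = Mul(r, Rational(1, 2)) = Mul(Rational(1, 2), r))
Add(Add(-48, Add(Add(-4, 3), Mul(-1, Function('o')(4, -1)))), 85) = Add(Add(-48, Add(Add(-4, 3), Mul(-1, Mul(Rational(1, 2), -1)))), 85) = Add(Add(-48, Add(-1, Mul(-1, Rational(-1, 2)))), 85) = Add(Add(-48, Add(-1, Rational(1, 2))), 85) = Add(Add(-48, Rational(-1, 2)), 85) = Add(Rational(-97, 2), 85) = Rational(73, 2)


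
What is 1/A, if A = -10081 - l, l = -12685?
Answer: 1/2604 ≈ 0.00038402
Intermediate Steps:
A = 2604 (A = -10081 - 1*(-12685) = -10081 + 12685 = 2604)
1/A = 1/2604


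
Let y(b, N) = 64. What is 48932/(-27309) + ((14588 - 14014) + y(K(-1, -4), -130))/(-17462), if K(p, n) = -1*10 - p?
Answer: -435936863/238434879 ≈ -1.8283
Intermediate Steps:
K(p, n) = -10 - p
48932/(-27309) + ((14588 - 14014) + y(K(-1, -4), -130))/(-17462) = 48932/(-27309) + ((14588 - 14014) + 64)/(-17462) = 48932*(-1/27309) + (574 + 64)*(-1/17462) = -48932/27309 + 638*(-1/17462) = -48932/27309 - 319/8731 = -435936863/238434879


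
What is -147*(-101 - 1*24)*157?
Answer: 2884875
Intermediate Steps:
-147*(-101 - 1*24)*157 = -147*(-101 - 24)*157 = -147*(-125)*157 = 18375*157 = 2884875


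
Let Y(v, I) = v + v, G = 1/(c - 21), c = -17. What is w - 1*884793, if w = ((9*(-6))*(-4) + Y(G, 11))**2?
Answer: -302575664/361 ≈ -8.3816e+5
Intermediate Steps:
G = -1/38 (G = 1/(-17 - 21) = 1/(-38) = -1/38 ≈ -0.026316)
Y(v, I) = 2*v
w = 16834609/361 (w = ((9*(-6))*(-4) + 2*(-1/38))**2 = (-54*(-4) - 1/19)**2 = (216 - 1/19)**2 = (4103/19)**2 = 16834609/361 ≈ 46633.)
w - 1*884793 = 16834609/361 - 1*884793 = 16834609/361 - 884793 = -302575664/361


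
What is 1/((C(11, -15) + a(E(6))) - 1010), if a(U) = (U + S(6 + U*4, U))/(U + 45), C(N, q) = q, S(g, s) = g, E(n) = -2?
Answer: -43/44079 ≈ -0.00097552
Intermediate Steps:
a(U) = (6 + 5*U)/(45 + U) (a(U) = (U + (6 + U*4))/(U + 45) = (U + (6 + 4*U))/(45 + U) = (6 + 5*U)/(45 + U))
1/((C(11, -15) + a(E(6))) - 1010) = 1/((-15 + (6 + 5*(-2))/(45 - 2)) - 1010) = 1/((-15 + (6 - 10)/43) - 1010) = 1/((-15 + (1/43)*(-4)) - 1010) = 1/((-15 - 4/43) - 1010) = 1/(-649/43 - 1010) = 1/(-44079/43) = -43/44079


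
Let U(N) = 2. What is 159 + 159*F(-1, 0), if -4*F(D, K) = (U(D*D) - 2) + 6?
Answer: -159/2 ≈ -79.500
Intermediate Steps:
F(D, K) = -3/2 (F(D, K) = -((2 - 2) + 6)/4 = -(0 + 6)/4 = -1/4*6 = -3/2)
159 + 159*F(-1, 0) = 159 + 159*(-3/2) = 159 - 477/2 = -159/2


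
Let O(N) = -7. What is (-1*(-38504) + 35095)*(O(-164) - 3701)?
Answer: -272905092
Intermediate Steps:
(-1*(-38504) + 35095)*(O(-164) - 3701) = (-1*(-38504) + 35095)*(-7 - 3701) = (38504 + 35095)*(-3708) = 73599*(-3708) = -272905092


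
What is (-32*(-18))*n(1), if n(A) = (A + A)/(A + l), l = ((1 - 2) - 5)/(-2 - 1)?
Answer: 384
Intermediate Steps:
l = 2 (l = (-1 - 5)/(-3) = -6*(-⅓) = 2)
n(A) = 2*A/(2 + A) (n(A) = (A + A)/(A + 2) = (2*A)/(2 + A) = 2*A/(2 + A))
(-32*(-18))*n(1) = (-32*(-18))*(2*1/(2 + 1)) = 576*(2*1/3) = 576*(2*1*(⅓)) = 576*(⅔) = 384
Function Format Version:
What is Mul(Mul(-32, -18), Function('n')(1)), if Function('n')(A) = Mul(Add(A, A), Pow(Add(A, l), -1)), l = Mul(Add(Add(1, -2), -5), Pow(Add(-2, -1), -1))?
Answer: 384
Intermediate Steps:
l = 2 (l = Mul(Add(-1, -5), Pow(-3, -1)) = Mul(-6, Rational(-1, 3)) = 2)
Function('n')(A) = Mul(2, A, Pow(Add(2, A), -1)) (Function('n')(A) = Mul(Add(A, A), Pow(Add(A, 2), -1)) = Mul(Mul(2, A), Pow(Add(2, A), -1)) = Mul(2, A, Pow(Add(2, A), -1)))
Mul(Mul(-32, -18), Function('n')(1)) = Mul(Mul(-32, -18), Mul(2, 1, Pow(Add(2, 1), -1))) = Mul(576, Mul(2, 1, Pow(3, -1))) = Mul(576, Mul(2, 1, Rational(1, 3))) = Mul(576, Rational(2, 3)) = 384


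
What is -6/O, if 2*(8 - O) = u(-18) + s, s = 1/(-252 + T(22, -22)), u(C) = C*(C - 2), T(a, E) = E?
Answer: 3288/94255 ≈ 0.034884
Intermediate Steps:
u(C) = C*(-2 + C)
s = -1/274 (s = 1/(-252 - 22) = 1/(-274) = -1/274 ≈ -0.0036496)
O = -94255/548 (O = 8 - (-18*(-2 - 18) - 1/274)/2 = 8 - (-18*(-20) - 1/274)/2 = 8 - (360 - 1/274)/2 = 8 - ½*98639/274 = 8 - 98639/548 = -94255/548 ≈ -172.00)
-6/O = -6/(-94255/548) = -6*(-548/94255) = 3288/94255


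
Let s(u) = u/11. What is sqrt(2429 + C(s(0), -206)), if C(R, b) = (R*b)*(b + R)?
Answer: sqrt(2429) ≈ 49.285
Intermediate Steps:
s(u) = u/11 (s(u) = u*(1/11) = u/11)
C(R, b) = R*b*(R + b) (C(R, b) = (R*b)*(R + b) = R*b*(R + b))
sqrt(2429 + C(s(0), -206)) = sqrt(2429 + ((1/11)*0)*(-206)*((1/11)*0 - 206)) = sqrt(2429 + 0*(-206)*(0 - 206)) = sqrt(2429 + 0*(-206)*(-206)) = sqrt(2429 + 0) = sqrt(2429)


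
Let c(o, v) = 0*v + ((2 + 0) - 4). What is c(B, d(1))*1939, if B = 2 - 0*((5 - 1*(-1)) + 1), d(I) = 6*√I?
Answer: -3878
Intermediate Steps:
B = 2 (B = 2 - 0*((5 + 1) + 1) = 2 - 0*(6 + 1) = 2 - 0*7 = 2 - 1*0 = 2 + 0 = 2)
c(o, v) = -2 (c(o, v) = 0 + (2 - 4) = 0 - 2 = -2)
c(B, d(1))*1939 = -2*1939 = -3878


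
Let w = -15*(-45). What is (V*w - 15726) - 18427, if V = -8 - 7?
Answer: -44278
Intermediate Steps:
V = -15
w = 675
(V*w - 15726) - 18427 = (-15*675 - 15726) - 18427 = (-10125 - 15726) - 18427 = -25851 - 18427 = -44278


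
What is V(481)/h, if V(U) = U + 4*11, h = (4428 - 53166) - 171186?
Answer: -175/73308 ≈ -0.0023872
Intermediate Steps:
h = -219924 (h = -48738 - 171186 = -219924)
V(U) = 44 + U (V(U) = U + 44 = 44 + U)
V(481)/h = (44 + 481)/(-219924) = 525*(-1/219924) = -175/73308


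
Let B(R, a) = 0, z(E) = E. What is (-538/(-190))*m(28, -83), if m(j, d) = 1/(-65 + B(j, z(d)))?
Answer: -269/6175 ≈ -0.043563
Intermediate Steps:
m(j, d) = -1/65 (m(j, d) = 1/(-65 + 0) = 1/(-65) = -1/65)
(-538/(-190))*m(28, -83) = -538/(-190)*(-1/65) = -538*(-1/190)*(-1/65) = (269/95)*(-1/65) = -269/6175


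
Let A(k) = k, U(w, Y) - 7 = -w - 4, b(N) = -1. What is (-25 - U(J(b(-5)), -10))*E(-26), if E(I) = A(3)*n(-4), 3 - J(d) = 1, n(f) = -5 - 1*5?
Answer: 780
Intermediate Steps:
n(f) = -10 (n(f) = -5 - 5 = -10)
J(d) = 2 (J(d) = 3 - 1*1 = 3 - 1 = 2)
U(w, Y) = 3 - w (U(w, Y) = 7 + (-w - 4) = 7 + (-4 - w) = 3 - w)
E(I) = -30 (E(I) = 3*(-10) = -30)
(-25 - U(J(b(-5)), -10))*E(-26) = (-25 - (3 - 1*2))*(-30) = (-25 - (3 - 2))*(-30) = (-25 - 1*1)*(-30) = (-25 - 1)*(-30) = -26*(-30) = 780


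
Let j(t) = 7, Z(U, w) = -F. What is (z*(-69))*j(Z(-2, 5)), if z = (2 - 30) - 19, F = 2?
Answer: 22701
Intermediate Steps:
Z(U, w) = -2 (Z(U, w) = -1*2 = -2)
z = -47 (z = -28 - 19 = -47)
(z*(-69))*j(Z(-2, 5)) = -47*(-69)*7 = 3243*7 = 22701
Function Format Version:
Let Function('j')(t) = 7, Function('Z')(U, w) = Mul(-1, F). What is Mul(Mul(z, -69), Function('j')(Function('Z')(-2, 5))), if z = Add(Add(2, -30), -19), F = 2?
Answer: 22701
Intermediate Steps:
Function('Z')(U, w) = -2 (Function('Z')(U, w) = Mul(-1, 2) = -2)
z = -47 (z = Add(-28, -19) = -47)
Mul(Mul(z, -69), Function('j')(Function('Z')(-2, 5))) = Mul(Mul(-47, -69), 7) = Mul(3243, 7) = 22701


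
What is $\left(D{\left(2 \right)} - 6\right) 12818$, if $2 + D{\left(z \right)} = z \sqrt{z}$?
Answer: $-102544 + 25636 \sqrt{2} \approx -66289.0$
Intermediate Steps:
$D{\left(z \right)} = -2 + z^{\frac{3}{2}}$ ($D{\left(z \right)} = -2 + z \sqrt{z} = -2 + z^{\frac{3}{2}}$)
$\left(D{\left(2 \right)} - 6\right) 12818 = \left(\left(-2 + 2^{\frac{3}{2}}\right) - 6\right) 12818 = \left(\left(-2 + 2 \sqrt{2}\right) - 6\right) 12818 = \left(-8 + 2 \sqrt{2}\right) 12818 = -102544 + 25636 \sqrt{2}$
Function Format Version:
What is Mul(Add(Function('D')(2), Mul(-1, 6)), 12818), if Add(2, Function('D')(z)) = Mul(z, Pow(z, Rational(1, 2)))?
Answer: Add(-102544, Mul(25636, Pow(2, Rational(1, 2)))) ≈ -66289.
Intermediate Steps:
Function('D')(z) = Add(-2, Pow(z, Rational(3, 2))) (Function('D')(z) = Add(-2, Mul(z, Pow(z, Rational(1, 2)))) = Add(-2, Pow(z, Rational(3, 2))))
Mul(Add(Function('D')(2), Mul(-1, 6)), 12818) = Mul(Add(Add(-2, Pow(2, Rational(3, 2))), Mul(-1, 6)), 12818) = Mul(Add(Add(-2, Mul(2, Pow(2, Rational(1, 2)))), -6), 12818) = Mul(Add(-8, Mul(2, Pow(2, Rational(1, 2)))), 12818) = Add(-102544, Mul(25636, Pow(2, Rational(1, 2))))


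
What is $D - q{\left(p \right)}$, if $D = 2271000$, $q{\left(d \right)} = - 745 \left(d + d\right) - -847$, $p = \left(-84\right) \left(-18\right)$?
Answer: $4523033$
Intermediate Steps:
$p = 1512$
$q{\left(d \right)} = 847 - 1490 d$ ($q{\left(d \right)} = - 745 \cdot 2 d + 847 = - 1490 d + 847 = 847 - 1490 d$)
$D - q{\left(p \right)} = 2271000 - \left(847 - 2252880\right) = 2271000 - -2252033 = 2271000 + 2252033 = 4523033$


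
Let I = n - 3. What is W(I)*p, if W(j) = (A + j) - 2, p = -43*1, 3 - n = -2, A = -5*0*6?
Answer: 0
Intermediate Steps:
A = 0 (A = 0*6 = 0)
n = 5 (n = 3 - 1*(-2) = 3 + 2 = 5)
I = 2 (I = 5 - 3 = 2)
p = -43
W(j) = -2 + j (W(j) = (0 + j) - 2 = j - 2 = -2 + j)
W(I)*p = (-2 + 2)*(-43) = 0*(-43) = 0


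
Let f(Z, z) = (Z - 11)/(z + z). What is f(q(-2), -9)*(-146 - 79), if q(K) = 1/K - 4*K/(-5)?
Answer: -655/4 ≈ -163.75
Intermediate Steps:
q(K) = 1/K + 4*K/5 (q(K) = 1/K - 4*K*(-⅕) = 1/K + 4*K/5)
f(Z, z) = (-11 + Z)/(2*z) (f(Z, z) = (-11 + Z)/((2*z)) = (-11 + Z)*(1/(2*z)) = (-11 + Z)/(2*z))
f(q(-2), -9)*(-146 - 79) = ((½)*(-11 + (1/(-2) + (⅘)*(-2)))/(-9))*(-146 - 79) = ((½)*(-⅑)*(-11 + (-½ - 8/5)))*(-225) = ((½)*(-⅑)*(-11 - 21/10))*(-225) = ((½)*(-⅑)*(-131/10))*(-225) = (131/180)*(-225) = -655/4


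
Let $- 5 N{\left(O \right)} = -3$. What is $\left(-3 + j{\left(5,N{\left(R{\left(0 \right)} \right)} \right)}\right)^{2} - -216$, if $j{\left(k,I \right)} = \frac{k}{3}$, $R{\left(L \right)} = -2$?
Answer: $\frac{1960}{9} \approx 217.78$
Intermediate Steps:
$N{\left(O \right)} = \frac{3}{5}$ ($N{\left(O \right)} = \left(- \frac{1}{5}\right) \left(-3\right) = \frac{3}{5}$)
$j{\left(k,I \right)} = \frac{k}{3}$ ($j{\left(k,I \right)} = k \frac{1}{3} = \frac{k}{3}$)
$\left(-3 + j{\left(5,N{\left(R{\left(0 \right)} \right)} \right)}\right)^{2} - -216 = \left(-3 + \frac{1}{3} \cdot 5\right)^{2} - -216 = \left(-3 + \frac{5}{3}\right)^{2} + 216 = \left(- \frac{4}{3}\right)^{2} + 216 = \frac{16}{9} + 216 = \frac{1960}{9}$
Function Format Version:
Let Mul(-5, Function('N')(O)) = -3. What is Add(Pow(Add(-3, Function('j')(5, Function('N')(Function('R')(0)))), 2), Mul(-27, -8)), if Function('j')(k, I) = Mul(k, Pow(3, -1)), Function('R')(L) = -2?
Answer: Rational(1960, 9) ≈ 217.78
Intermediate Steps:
Function('N')(O) = Rational(3, 5) (Function('N')(O) = Mul(Rational(-1, 5), -3) = Rational(3, 5))
Function('j')(k, I) = Mul(Rational(1, 3), k) (Function('j')(k, I) = Mul(k, Rational(1, 3)) = Mul(Rational(1, 3), k))
Add(Pow(Add(-3, Function('j')(5, Function('N')(Function('R')(0)))), 2), Mul(-27, -8)) = Add(Pow(Add(-3, Mul(Rational(1, 3), 5)), 2), Mul(-27, -8)) = Add(Pow(Add(-3, Rational(5, 3)), 2), 216) = Add(Pow(Rational(-4, 3), 2), 216) = Add(Rational(16, 9), 216) = Rational(1960, 9)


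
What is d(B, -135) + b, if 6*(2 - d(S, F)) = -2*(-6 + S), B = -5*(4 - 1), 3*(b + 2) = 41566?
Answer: 41545/3 ≈ 13848.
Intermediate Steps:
b = 41560/3 (b = -2 + (⅓)*41566 = -2 + 41566/3 = 41560/3 ≈ 13853.)
B = -15 (B = -5*3 = -15)
d(S, F) = S/3 (d(S, F) = 2 - (-1)*(-6 + S)/3 = 2 - (12 - 2*S)/6 = 2 + (-2 + S/3) = S/3)
d(B, -135) + b = (⅓)*(-15) + 41560/3 = -5 + 41560/3 = 41545/3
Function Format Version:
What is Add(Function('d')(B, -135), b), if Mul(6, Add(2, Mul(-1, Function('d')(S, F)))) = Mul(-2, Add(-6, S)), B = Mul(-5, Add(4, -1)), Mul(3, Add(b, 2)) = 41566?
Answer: Rational(41545, 3) ≈ 13848.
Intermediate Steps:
b = Rational(41560, 3) (b = Add(-2, Mul(Rational(1, 3), 41566)) = Add(-2, Rational(41566, 3)) = Rational(41560, 3) ≈ 13853.)
B = -15 (B = Mul(-5, 3) = -15)
Function('d')(S, F) = Mul(Rational(1, 3), S) (Function('d')(S, F) = Add(2, Mul(Rational(-1, 6), Mul(-2, Add(-6, S)))) = Add(2, Mul(Rational(-1, 6), Add(12, Mul(-2, S)))) = Add(2, Add(-2, Mul(Rational(1, 3), S))) = Mul(Rational(1, 3), S))
Add(Function('d')(B, -135), b) = Add(Mul(Rational(1, 3), -15), Rational(41560, 3)) = Add(-5, Rational(41560, 3)) = Rational(41545, 3)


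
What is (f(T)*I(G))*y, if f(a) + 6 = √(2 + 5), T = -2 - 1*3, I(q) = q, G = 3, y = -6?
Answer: 108 - 18*√7 ≈ 60.376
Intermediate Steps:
T = -5 (T = -2 - 3 = -5)
f(a) = -6 + √7 (f(a) = -6 + √(2 + 5) = -6 + √7)
(f(T)*I(G))*y = ((-6 + √7)*3)*(-6) = (-18 + 3*√7)*(-6) = 108 - 18*√7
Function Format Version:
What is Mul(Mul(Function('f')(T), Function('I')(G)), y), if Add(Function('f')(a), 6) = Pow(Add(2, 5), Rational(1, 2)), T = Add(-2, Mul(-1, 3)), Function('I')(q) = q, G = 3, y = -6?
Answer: Add(108, Mul(-18, Pow(7, Rational(1, 2)))) ≈ 60.376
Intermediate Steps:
T = -5 (T = Add(-2, -3) = -5)
Function('f')(a) = Add(-6, Pow(7, Rational(1, 2))) (Function('f')(a) = Add(-6, Pow(Add(2, 5), Rational(1, 2))) = Add(-6, Pow(7, Rational(1, 2))))
Mul(Mul(Function('f')(T), Function('I')(G)), y) = Mul(Mul(Add(-6, Pow(7, Rational(1, 2))), 3), -6) = Mul(Add(-18, Mul(3, Pow(7, Rational(1, 2)))), -6) = Add(108, Mul(-18, Pow(7, Rational(1, 2))))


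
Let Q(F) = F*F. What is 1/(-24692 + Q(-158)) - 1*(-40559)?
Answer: 11032049/272 ≈ 40559.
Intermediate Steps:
Q(F) = F²
1/(-24692 + Q(-158)) - 1*(-40559) = 1/(-24692 + (-158)²) - 1*(-40559) = 1/(-24692 + 24964) + 40559 = 1/272 + 40559 = 11032049/272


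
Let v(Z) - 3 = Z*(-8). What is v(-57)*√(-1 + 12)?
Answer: 459*√11 ≈ 1522.3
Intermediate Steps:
v(Z) = 3 - 8*Z (v(Z) = 3 + Z*(-8) = 3 - 8*Z)
v(-57)*√(-1 + 12) = (3 - 8*(-57))*√(-1 + 12) = (3 + 456)*√11 = 459*√11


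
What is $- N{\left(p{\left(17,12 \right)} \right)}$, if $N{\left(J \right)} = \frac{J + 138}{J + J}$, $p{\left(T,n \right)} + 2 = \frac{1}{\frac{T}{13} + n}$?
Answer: $\frac{7847}{222} \approx 35.347$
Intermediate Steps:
$p{\left(T,n \right)} = -2 + \frac{1}{n + \frac{T}{13}}$ ($p{\left(T,n \right)} = -2 + \frac{1}{\frac{T}{13} + n} = -2 + \frac{1}{n + \frac{T}{13}}$)
$N{\left(J \right)} = \frac{138 + J}{2 J}$
$- N{\left(p{\left(17,12 \right)} \right)} = - \frac{138 + \frac{13 - 312 - 34}{17 + 13 \cdot 12}}{2 \frac{13 - 312 - 34}{17 + 13 \cdot 12}} = - \frac{138 + \frac{13 - 312 - 34}{17 + 156}}{2 \frac{13 - 312 - 34}{17 + 156}} = - \frac{138 + \frac{1}{173} \left(-333\right)}{2 \cdot \frac{1}{173} \left(-333\right)} = - \frac{138 - \frac{333}{173}}{2 \left(- \frac{333}{173}\right)} = - \frac{\left(-173\right) 23541}{2 \cdot 333 \cdot 173} = \left(-1\right) \left(- \frac{7847}{222}\right) = \frac{7847}{222}$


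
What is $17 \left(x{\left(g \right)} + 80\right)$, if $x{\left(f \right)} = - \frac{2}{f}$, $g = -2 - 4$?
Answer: $\frac{4097}{3} \approx 1365.7$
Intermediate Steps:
$g = -6$ ($g = -2 - 4 = -6$)
$17 \left(x{\left(g \right)} + 80\right) = 17 \left(- \frac{2}{-6} + 80\right) = 17 \left(\left(-2\right) \left(- \frac{1}{6}\right) + 80\right) = 17 \left(\frac{1}{3} + 80\right) = 17 \cdot \frac{241}{3} = \frac{4097}{3}$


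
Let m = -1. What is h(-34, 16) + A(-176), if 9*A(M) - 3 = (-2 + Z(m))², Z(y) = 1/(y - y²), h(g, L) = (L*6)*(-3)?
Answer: -10331/36 ≈ -286.97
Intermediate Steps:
h(g, L) = -18*L (h(g, L) = (6*L)*(-3) = -18*L)
A(M) = 37/36 (A(M) = ⅓ + (-2 - 1/(-1*(-1 - 1)))²/9 = ⅓ + (-2 - 1*(-1)/(-2))²/9 = ⅓ + (-2 - 1*(-1)*(-½))²/9 = ⅓ + (-2 - ½)²/9 = ⅓ + (-5/2)²/9 = ⅓ + (⅑)*(25/4) = ⅓ + 25/36 = 37/36)
h(-34, 16) + A(-176) = -18*16 + 37/36 = -288 + 37/36 = -10331/36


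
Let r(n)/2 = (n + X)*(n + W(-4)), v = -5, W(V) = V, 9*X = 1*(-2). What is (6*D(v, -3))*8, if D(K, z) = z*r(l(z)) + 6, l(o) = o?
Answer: -6208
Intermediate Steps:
X = -2/9 (X = (1*(-2))/9 = (⅑)*(-2) = -2/9 ≈ -0.22222)
r(n) = 2*(-4 + n)*(-2/9 + n) (r(n) = 2*((n - 2/9)*(n - 4)) = 2*((-2/9 + n)*(-4 + n)) = 2*((-4 + n)*(-2/9 + n)) = 2*(-4 + n)*(-2/9 + n))
D(K, z) = 6 + z*(16/9 + 2*z² - 76*z/9) (D(K, z) = z*(16/9 + 2*z² - 76*z/9) + 6 = 6 + z*(16/9 + 2*z² - 76*z/9))
(6*D(v, -3))*8 = (6*(6 + (2/9)*(-3)*(8 - 38*(-3) + 9*(-3)²)))*8 = (6*(6 + (2/9)*(-3)*(8 + 114 + 9*9)))*8 = (6*(6 + (2/9)*(-3)*(8 + 114 + 81)))*8 = (6*(6 + (2/9)*(-3)*203))*8 = (6*(6 - 406/3))*8 = (6*(-388/3))*8 = -776*8 = -6208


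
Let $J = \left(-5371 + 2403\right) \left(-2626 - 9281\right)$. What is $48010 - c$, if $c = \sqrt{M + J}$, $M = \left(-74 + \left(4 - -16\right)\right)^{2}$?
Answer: $48010 - 18 \sqrt{109083} \approx 42065.0$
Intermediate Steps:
$M = 2916$ ($M = \left(-74 + \left(4 + 16\right)\right)^{2} = \left(-74 + 20\right)^{2} = \left(-54\right)^{2} = 2916$)
$J = 35339976$ ($J = \left(-2968\right) \left(-11907\right) = 35339976$)
$c = 18 \sqrt{109083}$ ($c = \sqrt{2916 + 35339976} = \sqrt{35342892} = 18 \sqrt{109083} \approx 5945.0$)
$48010 - c = 48010 - 18 \sqrt{109083}$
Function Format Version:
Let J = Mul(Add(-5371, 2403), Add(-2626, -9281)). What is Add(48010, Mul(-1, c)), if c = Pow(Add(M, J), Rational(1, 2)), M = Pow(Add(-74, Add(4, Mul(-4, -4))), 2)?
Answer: Add(48010, Mul(-18, Pow(109083, Rational(1, 2)))) ≈ 42065.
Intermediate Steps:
M = 2916 (M = Pow(Add(-74, Add(4, 16)), 2) = Pow(Add(-74, 20), 2) = Pow(-54, 2) = 2916)
J = 35339976 (J = Mul(-2968, -11907) = 35339976)
c = Mul(18, Pow(109083, Rational(1, 2))) (c = Pow(Add(2916, 35339976), Rational(1, 2)) = Pow(35342892, Rational(1, 2)) = Mul(18, Pow(109083, Rational(1, 2))) ≈ 5945.0)
Add(48010, Mul(-1, c)) = Add(48010, Mul(-1, Mul(18, Pow(109083, Rational(1, 2))))) = Add(48010, Mul(-18, Pow(109083, Rational(1, 2))))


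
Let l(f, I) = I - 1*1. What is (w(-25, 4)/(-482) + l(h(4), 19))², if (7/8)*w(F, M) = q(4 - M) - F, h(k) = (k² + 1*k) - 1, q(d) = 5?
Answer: 914820516/2845969 ≈ 321.44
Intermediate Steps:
h(k) = -1 + k + k² (h(k) = (k² + k) - 1 = (k + k²) - 1 = -1 + k + k²)
w(F, M) = 40/7 - 8*F/7 (w(F, M) = 8*(5 - F)/7 = 40/7 - 8*F/7)
l(f, I) = -1 + I (l(f, I) = I - 1 = -1 + I)
(w(-25, 4)/(-482) + l(h(4), 19))² = ((40/7 - 8/7*(-25))/(-482) + (-1 + 19))² = ((40/7 + 200/7)*(-1/482) + 18)² = ((240/7)*(-1/482) + 18)² = (-120/1687 + 18)² = (30246/1687)² = 914820516/2845969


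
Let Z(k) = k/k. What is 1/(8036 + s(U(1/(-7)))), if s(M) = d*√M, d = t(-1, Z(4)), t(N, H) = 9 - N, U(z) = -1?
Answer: 2009/16144349 - 5*I/32288698 ≈ 0.00012444 - 1.5485e-7*I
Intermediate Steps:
Z(k) = 1
d = 10 (d = 9 - 1*(-1) = 9 + 1 = 10)
s(M) = 10*√M
1/(8036 + s(U(1/(-7)))) = 1/(8036 + 10*√(-1)) = 1/(8036 + 10*I) = (8036 - 10*I)/64577396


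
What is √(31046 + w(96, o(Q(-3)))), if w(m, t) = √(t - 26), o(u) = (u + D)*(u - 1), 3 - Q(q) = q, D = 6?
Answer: √(31046 + √34) ≈ 176.22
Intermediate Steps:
Q(q) = 3 - q
o(u) = (-1 + u)*(6 + u) (o(u) = (u + 6)*(u - 1) = (6 + u)*(-1 + u) = (-1 + u)*(6 + u))
w(m, t) = √(-26 + t)
√(31046 + w(96, o(Q(-3)))) = √(31046 + √(-26 + (-6 + (3 - 1*(-3))² + 5*(3 - 1*(-3))))) = √(31046 + √(-26 + (-6 + (3 + 3)² + 5*(3 + 3)))) = √(31046 + √(-26 + (-6 + 6² + 5*6))) = √(31046 + √(-26 + (-6 + 36 + 30))) = √(31046 + √(-26 + 60)) = √(31046 + √34)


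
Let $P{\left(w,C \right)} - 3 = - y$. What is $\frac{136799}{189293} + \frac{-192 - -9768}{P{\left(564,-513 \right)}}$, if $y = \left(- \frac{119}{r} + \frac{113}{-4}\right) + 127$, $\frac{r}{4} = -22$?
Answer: $- \frac{12180460933}{124423745} \approx -97.895$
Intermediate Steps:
$r = -88$ ($r = 4 \left(-22\right) = -88$)
$y = \frac{8809}{88}$ ($y = \left(- \frac{119}{-88} + \frac{113}{-4}\right) + 127 = \left(\left(-119\right) \left(- \frac{1}{88}\right) + 113 \left(- \frac{1}{4}\right)\right) + 127 = \left(\frac{119}{88} - \frac{113}{4}\right) + 127 = - \frac{2367}{88} + 127 = \frac{8809}{88} \approx 100.1$)
$P{\left(w,C \right)} = - \frac{8545}{88}$ ($P{\left(w,C \right)} = 3 - \frac{8809}{88} = - \frac{8545}{88}$)
$\frac{136799}{189293} + \frac{-192 - -9768}{P{\left(564,-513 \right)}} = \frac{136799}{189293} + \frac{-192 - -9768}{- \frac{8545}{88}} = 136799 \cdot \frac{1}{189293} + \left(-192 + 9768\right) \left(- \frac{88}{8545}\right) = \frac{10523}{14561} + 9576 \left(- \frac{88}{8545}\right) = \frac{10523}{14561} - \frac{842688}{8545} = - \frac{12180460933}{124423745}$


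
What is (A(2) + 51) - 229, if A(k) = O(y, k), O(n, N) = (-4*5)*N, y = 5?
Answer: -218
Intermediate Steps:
O(n, N) = -20*N
A(k) = -20*k
(A(2) + 51) - 229 = (-20*2 + 51) - 229 = (-40 + 51) - 229 = 11 - 229 = -218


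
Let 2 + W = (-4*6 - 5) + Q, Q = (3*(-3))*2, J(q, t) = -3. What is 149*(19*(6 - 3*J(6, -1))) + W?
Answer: 42416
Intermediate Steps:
Q = -18 (Q = -9*2 = -18)
W = -49 (W = -2 + ((-4*6 - 5) - 18) = -2 + ((-24 - 5) - 18) = -2 + (-29 - 18) = -2 - 47 = -49)
149*(19*(6 - 3*J(6, -1))) + W = 149*(19*(6 - 3*(-3))) - 49 = 149*(19*(6 + 9)) - 49 = 149*(19*15) - 49 = 149*285 - 49 = 42465 - 49 = 42416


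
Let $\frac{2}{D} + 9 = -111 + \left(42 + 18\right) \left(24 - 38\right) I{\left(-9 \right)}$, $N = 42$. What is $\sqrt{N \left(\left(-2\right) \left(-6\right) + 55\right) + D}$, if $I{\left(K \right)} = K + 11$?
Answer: $\frac{\sqrt{2532599}}{30} \approx 53.047$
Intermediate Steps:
$I{\left(K \right)} = 11 + K$
$D = - \frac{1}{900}$ ($D = \frac{2}{-9 + \left(-111 + \left(42 + 18\right) \left(24 - 38\right) \left(11 - 9\right)\right)} = \frac{2}{-9 + \left(-111 + 60 \left(-14\right) 2\right)} = \frac{2}{-9 - 1791} = \frac{2}{-1800} = 2 \left(- \frac{1}{1800}\right) = - \frac{1}{900} \approx -0.0011111$)
$\sqrt{N \left(\left(-2\right) \left(-6\right) + 55\right) + D} = \sqrt{42 \left(\left(-2\right) \left(-6\right) + 55\right) - \frac{1}{900}} = \sqrt{42 \left(12 + 55\right) - \frac{1}{900}} = \sqrt{42 \cdot 67 - \frac{1}{900}} = \sqrt{2814 - \frac{1}{900}} = \sqrt{\frac{2532599}{900}} = \frac{\sqrt{2532599}}{30}$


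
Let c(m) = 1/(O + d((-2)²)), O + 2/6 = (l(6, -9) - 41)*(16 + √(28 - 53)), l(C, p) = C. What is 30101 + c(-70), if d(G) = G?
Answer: 92144754779/3061186 + 1575*I/3061186 ≈ 30101.0 + 0.00051451*I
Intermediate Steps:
O = -1681/3 - 175*I (O = -⅓ + (6 - 41)*(16 + √(28 - 53)) = -⅓ - 35*(16 + √(-25)) = -⅓ - 35*(16 + 5*I) = -⅓ + (-560 - 175*I) = -1681/3 - 175*I ≈ -560.33 - 175.0*I)
c(m) = 9*(-1669/3 + 175*I)/3061186 (c(m) = 1/((-1681/3 - 175*I) + (-2)²) = 1/((-1681/3 - 175*I) + 4) = 1/(-1669/3 - 175*I) = 9*(-1669/3 + 175*I)/3061186)
30101 + c(-70) = 30101 + (-5007/3061186 + 1575*I/3061186) = 92144754779/3061186 + 1575*I/3061186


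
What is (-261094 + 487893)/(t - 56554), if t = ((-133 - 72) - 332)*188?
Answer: -226799/157510 ≈ -1.4399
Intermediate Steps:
t = -100956 (t = (-205 - 332)*188 = -537*188 = -100956)
(-261094 + 487893)/(t - 56554) = (-261094 + 487893)/(-100956 - 56554) = 226799/(-157510) = 226799*(-1/157510) = -226799/157510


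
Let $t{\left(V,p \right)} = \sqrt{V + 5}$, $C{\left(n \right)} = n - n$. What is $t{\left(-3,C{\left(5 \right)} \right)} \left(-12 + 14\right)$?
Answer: $2 \sqrt{2} \approx 2.8284$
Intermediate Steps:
$C{\left(n \right)} = 0$
$t{\left(V,p \right)} = \sqrt{5 + V}$
$t{\left(-3,C{\left(5 \right)} \right)} \left(-12 + 14\right) = \sqrt{5 - 3} \left(-12 + 14\right) = \sqrt{2} \cdot 2 = 2 \sqrt{2}$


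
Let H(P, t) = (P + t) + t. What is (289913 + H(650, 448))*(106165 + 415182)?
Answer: 151951275273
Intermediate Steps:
H(P, t) = P + 2*t
(289913 + H(650, 448))*(106165 + 415182) = (289913 + (650 + 2*448))*(106165 + 415182) = (289913 + (650 + 896))*521347 = (289913 + 1546)*521347 = 291459*521347 = 151951275273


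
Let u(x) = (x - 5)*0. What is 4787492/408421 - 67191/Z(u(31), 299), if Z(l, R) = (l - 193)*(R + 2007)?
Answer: 2158153829947/181771033418 ≈ 11.873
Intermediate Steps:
u(x) = 0 (u(x) = (-5 + x)*0 = 0)
Z(l, R) = (-193 + l)*(2007 + R)
4787492/408421 - 67191/Z(u(31), 299) = 4787492/408421 - 67191/(-387351 - 193*299 + 2007*0 + 299*0) = 4787492*(1/408421) - 67191/(-387351 - 57707 + 0 + 0) = 4787492/408421 - 67191/(-445058) = 4787492/408421 - 67191*(-1/445058) = 4787492/408421 + 67191/445058 = 2158153829947/181771033418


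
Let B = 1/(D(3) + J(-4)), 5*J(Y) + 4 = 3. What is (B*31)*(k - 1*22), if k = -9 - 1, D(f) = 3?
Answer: -2480/7 ≈ -354.29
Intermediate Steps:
k = -10
J(Y) = -⅕ (J(Y) = -⅘ + (⅕)*3 = -⅘ + ⅗ = -⅕)
B = 5/14 (B = 1/(3 - ⅕) = 1/(14/5) = 5/14 ≈ 0.35714)
(B*31)*(k - 1*22) = ((5/14)*31)*(-10 - 1*22) = 155*(-10 - 22)/14 = (155/14)*(-32) = -2480/7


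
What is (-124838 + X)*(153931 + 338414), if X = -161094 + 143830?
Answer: -69963209190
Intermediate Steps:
X = -17264
(-124838 + X)*(153931 + 338414) = (-124838 - 17264)*(153931 + 338414) = -142102*492345 = -69963209190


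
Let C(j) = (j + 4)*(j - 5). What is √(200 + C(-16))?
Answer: 2*√113 ≈ 21.260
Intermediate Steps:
C(j) = (-5 + j)*(4 + j) (C(j) = (4 + j)*(-5 + j) = (-5 + j)*(4 + j))
√(200 + C(-16)) = √(200 + (-20 + (-16)² - 1*(-16))) = √(200 + (-20 + 256 + 16)) = √(200 + 252) = √452 = 2*√113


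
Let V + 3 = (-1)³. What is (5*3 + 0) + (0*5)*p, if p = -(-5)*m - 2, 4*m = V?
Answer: 15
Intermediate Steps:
V = -4 (V = -3 + (-1)³ = -3 - 1 = -4)
m = -1 (m = (¼)*(-4) = -1)
p = -7 (p = -(-5)*(-1) - 2 = -1*5 - 2 = -5 - 2 = -7)
(5*3 + 0) + (0*5)*p = (5*3 + 0) + (0*5)*(-7) = (15 + 0) + 0*(-7) = 15 + 0 = 15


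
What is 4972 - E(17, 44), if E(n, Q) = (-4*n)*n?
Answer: 6128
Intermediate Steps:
E(n, Q) = -4*n²
4972 - E(17, 44) = 4972 - (-4)*17² = 4972 - (-4)*289 = 4972 - 1*(-1156) = 4972 + 1156 = 6128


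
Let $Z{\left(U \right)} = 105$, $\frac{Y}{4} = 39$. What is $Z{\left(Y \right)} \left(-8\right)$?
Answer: $-840$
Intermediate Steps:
$Y = 156$ ($Y = 4 \cdot 39 = 156$)
$Z{\left(Y \right)} \left(-8\right) = 105 \left(-8\right) = -840$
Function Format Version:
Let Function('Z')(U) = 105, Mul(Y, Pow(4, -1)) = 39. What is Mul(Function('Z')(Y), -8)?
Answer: -840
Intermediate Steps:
Y = 156 (Y = Mul(4, 39) = 156)
Mul(Function('Z')(Y), -8) = Mul(105, -8) = -840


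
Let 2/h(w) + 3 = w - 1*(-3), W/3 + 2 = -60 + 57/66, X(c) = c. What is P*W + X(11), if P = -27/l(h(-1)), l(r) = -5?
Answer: -21547/22 ≈ -979.41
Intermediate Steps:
W = -4035/22 (W = -6 + 3*(-60 + 57/66) = -6 + 3*(-60 + 57*(1/66)) = -6 + 3*(-60 + 19/22) = -6 + 3*(-1301/22) = -6 - 3903/22 = -4035/22 ≈ -183.41)
h(w) = 2/w (h(w) = 2/(-3 + (w - 1*(-3))) = 2/(-3 + (w + 3)) = 2/(-3 + (3 + w)) = 2/w)
P = 27/5 (P = -27/(-5) = -27*(-⅕) = 27/5 ≈ 5.4000)
P*W + X(11) = (27/5)*(-4035/22) + 11 = -21789/22 + 11 = -21547/22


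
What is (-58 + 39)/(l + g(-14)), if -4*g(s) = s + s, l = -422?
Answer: 19/415 ≈ 0.045783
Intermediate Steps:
g(s) = -s/2 (g(s) = -(s + s)/4 = -s/2)
(-58 + 39)/(l + g(-14)) = (-58 + 39)/(-422 - ½*(-14)) = -19/(-422 + 7) = -19/(-415) = -19*(-1/415) = 19/415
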